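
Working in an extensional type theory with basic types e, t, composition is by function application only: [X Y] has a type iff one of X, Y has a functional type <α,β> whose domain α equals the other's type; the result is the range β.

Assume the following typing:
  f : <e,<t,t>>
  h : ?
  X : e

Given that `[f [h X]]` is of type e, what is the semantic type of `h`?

<e,<<e,<t,t>>,e>>

At [f [h X]] (required: e): f is <e,<t,t>>, which is not a function with range e; hence [h X] is the functor — type <<e,<t,t>>,e>.
At [h X] (required: <<e,<t,t>>,e>): X is e, which is not a function with range <<e,<t,t>>,e>; hence h is the functor — type <e,<<e,<t,t>>,e>>.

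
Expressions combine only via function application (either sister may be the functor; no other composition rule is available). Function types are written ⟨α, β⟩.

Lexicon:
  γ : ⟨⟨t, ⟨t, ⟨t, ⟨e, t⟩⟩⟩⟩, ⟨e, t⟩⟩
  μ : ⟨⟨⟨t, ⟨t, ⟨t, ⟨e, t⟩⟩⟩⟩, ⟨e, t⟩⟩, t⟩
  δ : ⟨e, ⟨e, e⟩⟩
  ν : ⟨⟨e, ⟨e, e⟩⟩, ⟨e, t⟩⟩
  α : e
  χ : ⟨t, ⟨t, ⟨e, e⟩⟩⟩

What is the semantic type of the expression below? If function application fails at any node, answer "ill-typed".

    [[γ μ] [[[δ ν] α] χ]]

⟨e, e⟩

[γ μ]: functor μ : ⟨⟨⟨t, ⟨t, ⟨t, ⟨e, t⟩⟩⟩⟩, ⟨e, t⟩⟩, t⟩, argument γ : ⟨⟨t, ⟨t, ⟨t, ⟨e, t⟩⟩⟩⟩, ⟨e, t⟩⟩; result t.
[δ ν]: functor ν : ⟨⟨e, ⟨e, e⟩⟩, ⟨e, t⟩⟩, argument δ : ⟨e, ⟨e, e⟩⟩; result ⟨e, t⟩.
[[δ ν] α]: functor [δ ν] : ⟨e, t⟩, argument α : e; result t.
[[[δ ν] α] χ]: functor χ : ⟨t, ⟨t, ⟨e, e⟩⟩⟩, argument [[δ ν] α] : t; result ⟨t, ⟨e, e⟩⟩.
[[γ μ] [[[δ ν] α] χ]]: functor [[[δ ν] α] χ] : ⟨t, ⟨e, e⟩⟩, argument [γ μ] : t; result ⟨e, e⟩.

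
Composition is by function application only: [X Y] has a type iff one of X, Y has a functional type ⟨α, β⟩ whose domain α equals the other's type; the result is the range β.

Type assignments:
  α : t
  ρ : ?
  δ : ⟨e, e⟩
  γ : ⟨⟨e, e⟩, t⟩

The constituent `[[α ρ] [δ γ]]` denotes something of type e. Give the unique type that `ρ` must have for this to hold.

At [[α ρ] [δ γ]] (required: e): [δ γ] is t, which is not a function with range e; hence [α ρ] is the functor — type ⟨t, e⟩.
At [α ρ] (required: ⟨t, e⟩): α is t, which is not a function with range ⟨t, e⟩; hence ρ is the functor — type ⟨t, ⟨t, e⟩⟩.

⟨t, ⟨t, e⟩⟩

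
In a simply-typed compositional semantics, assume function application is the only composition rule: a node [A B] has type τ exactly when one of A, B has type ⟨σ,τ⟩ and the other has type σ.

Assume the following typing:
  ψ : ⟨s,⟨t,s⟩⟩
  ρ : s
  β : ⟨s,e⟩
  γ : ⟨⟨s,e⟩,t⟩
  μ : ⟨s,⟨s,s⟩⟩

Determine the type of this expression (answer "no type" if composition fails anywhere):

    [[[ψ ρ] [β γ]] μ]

⟨s,s⟩

[ψ ρ]: functor ψ : ⟨s,⟨t,s⟩⟩, argument ρ : s; result ⟨t,s⟩.
[β γ]: functor γ : ⟨⟨s,e⟩,t⟩, argument β : ⟨s,e⟩; result t.
[[ψ ρ] [β γ]]: functor [ψ ρ] : ⟨t,s⟩, argument [β γ] : t; result s.
[[[ψ ρ] [β γ]] μ]: functor μ : ⟨s,⟨s,s⟩⟩, argument [[ψ ρ] [β γ]] : s; result ⟨s,s⟩.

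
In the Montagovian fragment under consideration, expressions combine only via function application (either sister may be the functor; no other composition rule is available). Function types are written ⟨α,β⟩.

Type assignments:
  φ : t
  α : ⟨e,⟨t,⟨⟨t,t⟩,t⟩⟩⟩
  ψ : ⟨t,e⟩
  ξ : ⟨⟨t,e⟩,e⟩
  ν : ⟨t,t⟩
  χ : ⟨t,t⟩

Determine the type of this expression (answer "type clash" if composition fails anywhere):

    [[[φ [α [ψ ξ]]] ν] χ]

t

[ψ ξ] — ξ of type ⟨⟨t,e⟩,e⟩ combines with ψ of type ⟨t,e⟩: type e.
[α [ψ ξ]] — α of type ⟨e,⟨t,⟨⟨t,t⟩,t⟩⟩⟩ combines with [ψ ξ] of type e: type ⟨t,⟨⟨t,t⟩,t⟩⟩.
[φ [α [ψ ξ]]] — [α [ψ ξ]] of type ⟨t,⟨⟨t,t⟩,t⟩⟩ combines with φ of type t: type ⟨⟨t,t⟩,t⟩.
[[φ [α [ψ ξ]]] ν] — [φ [α [ψ ξ]]] of type ⟨⟨t,t⟩,t⟩ combines with ν of type ⟨t,t⟩: type t.
[[[φ [α [ψ ξ]]] ν] χ] — χ of type ⟨t,t⟩ combines with [[φ [α [ψ ξ]]] ν] of type t: type t.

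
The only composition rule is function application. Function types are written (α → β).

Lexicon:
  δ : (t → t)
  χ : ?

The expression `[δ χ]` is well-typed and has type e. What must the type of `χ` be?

((t → t) → e)

[δ χ] must have type e. The sister δ has type (t → t); that is not a function onto e, so χ must be the functor, of type ((t → t) → e).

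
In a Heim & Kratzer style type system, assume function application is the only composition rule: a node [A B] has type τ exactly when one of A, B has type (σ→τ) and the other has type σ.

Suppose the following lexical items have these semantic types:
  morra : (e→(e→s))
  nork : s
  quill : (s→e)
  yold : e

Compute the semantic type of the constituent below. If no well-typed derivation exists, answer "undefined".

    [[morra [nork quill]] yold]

[nork quill] — quill of type (s→e) combines with nork of type s: type e.
[morra [nork quill]] — morra of type (e→(e→s)) combines with [nork quill] of type e: type (e→s).
[[morra [nork quill]] yold] — [morra [nork quill]] of type (e→s) combines with yold of type e: type s.

s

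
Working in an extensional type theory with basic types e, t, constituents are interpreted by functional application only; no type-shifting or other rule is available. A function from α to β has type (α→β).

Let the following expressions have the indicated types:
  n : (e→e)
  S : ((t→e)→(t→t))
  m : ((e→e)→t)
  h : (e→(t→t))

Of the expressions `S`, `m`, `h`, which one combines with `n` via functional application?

m

S : ((t→e)→(t→t)) — no; n wants e, and S wants (t→e).
m — combines: m : ((e→e)→t) takes n : (e→e) as argument, giving t.
h : (e→(t→t)) — no; n wants e, and h wants e.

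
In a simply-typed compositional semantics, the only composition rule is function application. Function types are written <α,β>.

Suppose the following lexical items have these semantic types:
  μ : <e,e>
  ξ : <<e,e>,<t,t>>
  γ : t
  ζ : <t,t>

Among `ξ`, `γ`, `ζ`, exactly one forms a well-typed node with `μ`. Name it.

ξ

ξ — combines: ξ : <<e,e>,<t,t>> takes μ : <e,e> as argument, giving <t,t>.
γ : t — neither side's domain matches the other.
ζ : <t,t> — neither side's domain matches the other.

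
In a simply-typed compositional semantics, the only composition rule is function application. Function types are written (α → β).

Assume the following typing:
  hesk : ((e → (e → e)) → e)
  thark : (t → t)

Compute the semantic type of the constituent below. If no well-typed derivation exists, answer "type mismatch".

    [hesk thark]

type mismatch

[hesk thark]: ((e → (e → e)) → e) with (t → t) — neither is a function whose domain matches the other; composition fails here.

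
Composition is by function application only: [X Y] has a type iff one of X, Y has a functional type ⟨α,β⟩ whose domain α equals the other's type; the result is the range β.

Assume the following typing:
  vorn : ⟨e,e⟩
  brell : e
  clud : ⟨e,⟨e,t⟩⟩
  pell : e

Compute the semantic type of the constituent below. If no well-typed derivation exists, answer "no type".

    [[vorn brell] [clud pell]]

t

[vorn brell]: ⟨e,e⟩ applied to e yields e.
[clud pell]: ⟨e,⟨e,t⟩⟩ applied to e yields ⟨e,t⟩.
[[vorn brell] [clud pell]]: ⟨e,t⟩ applied to e yields t.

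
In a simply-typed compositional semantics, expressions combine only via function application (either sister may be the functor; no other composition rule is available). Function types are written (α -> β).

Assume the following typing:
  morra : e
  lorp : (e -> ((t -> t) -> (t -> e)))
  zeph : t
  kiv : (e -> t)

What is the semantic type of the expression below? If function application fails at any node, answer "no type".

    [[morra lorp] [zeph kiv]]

no type

[morra lorp] — lorp of type (e -> ((t -> t) -> (t -> e))) combines with morra of type e: type ((t -> t) -> (t -> e)).
[zeph kiv]: t and (e -> t) cannot combine by function application — type clash.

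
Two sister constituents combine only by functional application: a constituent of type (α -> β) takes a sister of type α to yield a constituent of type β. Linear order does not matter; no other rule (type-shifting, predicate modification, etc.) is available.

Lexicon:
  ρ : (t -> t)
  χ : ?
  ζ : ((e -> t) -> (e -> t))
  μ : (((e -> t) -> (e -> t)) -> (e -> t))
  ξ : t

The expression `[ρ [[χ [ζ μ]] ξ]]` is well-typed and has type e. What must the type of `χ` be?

((e -> t) -> (t -> ((t -> t) -> e)))

[ρ [[χ [ζ μ]] ξ]] is required to be e. ρ : (t -> t) cannot yield e as functor, so [[χ [ζ μ]] ξ] : ((t -> t) -> e).
[[χ [ζ μ]] ξ] is required to be ((t -> t) -> e). ξ : t cannot yield ((t -> t) -> e) as functor, so [χ [ζ μ]] : (t -> ((t -> t) -> e)).
[χ [ζ μ]] is required to be (t -> ((t -> t) -> e)). [ζ μ] : (e -> t) cannot yield (t -> ((t -> t) -> e)) as functor, so χ : ((e -> t) -> (t -> ((t -> t) -> e))).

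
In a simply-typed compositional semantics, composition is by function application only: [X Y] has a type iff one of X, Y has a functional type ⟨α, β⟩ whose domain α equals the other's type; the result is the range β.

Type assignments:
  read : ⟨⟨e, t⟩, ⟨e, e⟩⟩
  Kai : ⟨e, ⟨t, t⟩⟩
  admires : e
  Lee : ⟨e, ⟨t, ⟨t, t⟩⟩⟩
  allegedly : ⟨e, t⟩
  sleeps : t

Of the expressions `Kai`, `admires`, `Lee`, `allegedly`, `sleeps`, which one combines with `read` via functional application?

Kai : ⟨e, ⟨t, t⟩⟩ — read needs ⟨e, t⟩; Kai needs e; neither fits.
admires : e — read needs ⟨e, t⟩; admires needs nothing (atomic); neither fits.
Lee : ⟨e, ⟨t, ⟨t, t⟩⟩⟩ — read needs ⟨e, t⟩; Lee needs e; neither fits.
allegedly — combines: read : ⟨⟨e, t⟩, ⟨e, e⟩⟩ takes allegedly : ⟨e, t⟩ as argument, giving ⟨e, e⟩.
sleeps : t — read needs ⟨e, t⟩; sleeps needs nothing (atomic); neither fits.

allegedly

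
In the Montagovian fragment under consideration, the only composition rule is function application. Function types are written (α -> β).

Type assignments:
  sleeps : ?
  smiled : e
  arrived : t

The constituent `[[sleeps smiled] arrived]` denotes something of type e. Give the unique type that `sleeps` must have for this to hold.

At [[sleeps smiled] arrived] (required: e): arrived is t, which is not a function with range e; hence [sleeps smiled] is the functor — type (t -> e).
At [sleeps smiled] (required: (t -> e)): smiled is e, which is not a function with range (t -> e); hence sleeps is the functor — type (e -> (t -> e)).

(e -> (t -> e))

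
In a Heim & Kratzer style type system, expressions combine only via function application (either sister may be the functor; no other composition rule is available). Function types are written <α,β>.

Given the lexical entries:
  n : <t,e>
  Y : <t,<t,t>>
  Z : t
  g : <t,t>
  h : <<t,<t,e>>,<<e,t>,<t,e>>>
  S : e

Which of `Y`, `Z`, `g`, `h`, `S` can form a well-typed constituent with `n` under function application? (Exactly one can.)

Z

Y : <t,<t,t>> — neither side's domain matches the other.
Z — combines: n : <t,e> takes Z : t as argument, giving e.
g : <t,t> — neither side's domain matches the other.
h : <<t,<t,e>>,<<e,t>,<t,e>>> — neither side's domain matches the other.
S : e — neither side's domain matches the other.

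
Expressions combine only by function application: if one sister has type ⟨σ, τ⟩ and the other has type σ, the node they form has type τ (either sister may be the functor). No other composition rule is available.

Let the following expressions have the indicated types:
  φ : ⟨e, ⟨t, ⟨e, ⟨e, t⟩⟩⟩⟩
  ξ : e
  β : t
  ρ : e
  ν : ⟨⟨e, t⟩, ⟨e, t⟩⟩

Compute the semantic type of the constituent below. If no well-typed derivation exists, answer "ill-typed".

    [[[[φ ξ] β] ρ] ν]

At [φ ξ], φ : ⟨e, ⟨t, ⟨e, ⟨e, t⟩⟩⟩⟩ takes ξ : e, giving ⟨t, ⟨e, ⟨e, t⟩⟩⟩.
At [[φ ξ] β], [φ ξ] : ⟨t, ⟨e, ⟨e, t⟩⟩⟩ takes β : t, giving ⟨e, ⟨e, t⟩⟩.
At [[[φ ξ] β] ρ], [[φ ξ] β] : ⟨e, ⟨e, t⟩⟩ takes ρ : e, giving ⟨e, t⟩.
At [[[[φ ξ] β] ρ] ν], ν : ⟨⟨e, t⟩, ⟨e, t⟩⟩ takes [[[φ ξ] β] ρ] : ⟨e, t⟩, giving ⟨e, t⟩.

⟨e, t⟩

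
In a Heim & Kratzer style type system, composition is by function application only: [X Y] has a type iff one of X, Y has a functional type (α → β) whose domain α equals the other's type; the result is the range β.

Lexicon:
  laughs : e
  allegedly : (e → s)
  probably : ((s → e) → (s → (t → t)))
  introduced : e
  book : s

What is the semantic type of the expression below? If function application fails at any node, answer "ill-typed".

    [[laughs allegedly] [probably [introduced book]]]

[laughs allegedly] — allegedly of type (e → s) combines with laughs of type e: type s.
[introduced book]: e and s cannot combine by function application — type clash.

ill-typed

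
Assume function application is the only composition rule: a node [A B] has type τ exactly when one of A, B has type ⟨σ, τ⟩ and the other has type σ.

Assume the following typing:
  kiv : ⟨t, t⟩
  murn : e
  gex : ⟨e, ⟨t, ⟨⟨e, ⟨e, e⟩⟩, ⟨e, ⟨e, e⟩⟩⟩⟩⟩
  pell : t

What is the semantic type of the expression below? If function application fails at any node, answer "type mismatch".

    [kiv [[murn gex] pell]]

type mismatch

[murn gex]: ⟨e, ⟨t, ⟨⟨e, ⟨e, e⟩⟩, ⟨e, ⟨e, e⟩⟩⟩⟩⟩ applied to e yields ⟨t, ⟨⟨e, ⟨e, e⟩⟩, ⟨e, ⟨e, e⟩⟩⟩⟩.
[[murn gex] pell]: ⟨t, ⟨⟨e, ⟨e, e⟩⟩, ⟨e, ⟨e, e⟩⟩⟩⟩ applied to t yields ⟨⟨e, ⟨e, e⟩⟩, ⟨e, ⟨e, e⟩⟩⟩.
At [kiv [[murn gex] pell]]: neither ⟨t, t⟩ nor ⟨⟨e, ⟨e, e⟩⟩, ⟨e, ⟨e, e⟩⟩⟩ can take the other as argument; the node is ill-typed.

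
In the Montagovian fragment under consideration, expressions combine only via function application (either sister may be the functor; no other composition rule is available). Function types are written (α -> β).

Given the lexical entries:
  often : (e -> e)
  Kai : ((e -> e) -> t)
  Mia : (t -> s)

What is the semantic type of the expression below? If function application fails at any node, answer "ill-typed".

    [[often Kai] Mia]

s

[often Kai]: functor Kai : ((e -> e) -> t), argument often : (e -> e); result t.
[[often Kai] Mia]: functor Mia : (t -> s), argument [often Kai] : t; result s.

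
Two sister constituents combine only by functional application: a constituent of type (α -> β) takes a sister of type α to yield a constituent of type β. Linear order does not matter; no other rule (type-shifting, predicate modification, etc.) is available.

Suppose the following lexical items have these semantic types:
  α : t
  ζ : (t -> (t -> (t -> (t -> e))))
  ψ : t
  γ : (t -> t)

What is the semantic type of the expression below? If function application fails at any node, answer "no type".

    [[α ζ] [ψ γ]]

(t -> (t -> e))

At [α ζ], ζ : (t -> (t -> (t -> (t -> e)))) takes α : t, giving (t -> (t -> (t -> e))).
At [ψ γ], γ : (t -> t) takes ψ : t, giving t.
At [[α ζ] [ψ γ]], [α ζ] : (t -> (t -> (t -> e))) takes [ψ γ] : t, giving (t -> (t -> e)).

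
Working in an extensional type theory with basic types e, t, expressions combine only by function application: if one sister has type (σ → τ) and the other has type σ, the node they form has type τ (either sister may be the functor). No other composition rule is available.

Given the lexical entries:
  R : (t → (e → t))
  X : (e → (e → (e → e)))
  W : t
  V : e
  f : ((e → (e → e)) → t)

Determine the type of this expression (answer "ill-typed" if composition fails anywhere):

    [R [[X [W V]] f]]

[W V]: t and e cannot combine by function application — type clash.

ill-typed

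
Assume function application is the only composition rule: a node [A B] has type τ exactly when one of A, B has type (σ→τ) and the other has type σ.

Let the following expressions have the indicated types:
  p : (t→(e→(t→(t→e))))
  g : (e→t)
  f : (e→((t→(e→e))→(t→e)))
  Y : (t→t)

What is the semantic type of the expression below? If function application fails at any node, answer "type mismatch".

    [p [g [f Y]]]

[f Y]: (e→((t→(e→e))→(t→e))) with (t→t) — neither is a function whose domain matches the other; composition fails here.

type mismatch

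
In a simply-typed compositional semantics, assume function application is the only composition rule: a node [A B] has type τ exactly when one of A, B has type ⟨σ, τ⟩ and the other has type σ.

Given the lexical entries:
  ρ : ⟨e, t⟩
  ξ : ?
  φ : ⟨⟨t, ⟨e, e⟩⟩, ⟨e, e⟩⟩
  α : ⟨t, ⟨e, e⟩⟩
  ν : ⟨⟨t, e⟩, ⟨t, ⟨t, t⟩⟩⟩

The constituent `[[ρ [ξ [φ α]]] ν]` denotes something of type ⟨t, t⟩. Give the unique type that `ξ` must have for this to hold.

⟨⟨e, e⟩, ⟨⟨e, t⟩, ⟨⟨⟨t, e⟩, ⟨t, ⟨t, t⟩⟩⟩, ⟨t, t⟩⟩⟩⟩

[[ρ [ξ [φ α]]] ν] must have type ⟨t, t⟩. The sister ν has type ⟨⟨t, e⟩, ⟨t, ⟨t, t⟩⟩⟩; that is not a function onto ⟨t, t⟩, so [ρ [ξ [φ α]]] must be the functor, of type ⟨⟨⟨t, e⟩, ⟨t, ⟨t, t⟩⟩⟩, ⟨t, t⟩⟩.
[ρ [ξ [φ α]]] must have type ⟨⟨⟨t, e⟩, ⟨t, ⟨t, t⟩⟩⟩, ⟨t, t⟩⟩. The sister ρ has type ⟨e, t⟩; that is not a function onto ⟨⟨⟨t, e⟩, ⟨t, ⟨t, t⟩⟩⟩, ⟨t, t⟩⟩, so [ξ [φ α]] must be the functor, of type ⟨⟨e, t⟩, ⟨⟨⟨t, e⟩, ⟨t, ⟨t, t⟩⟩⟩, ⟨t, t⟩⟩⟩.
[ξ [φ α]] must have type ⟨⟨e, t⟩, ⟨⟨⟨t, e⟩, ⟨t, ⟨t, t⟩⟩⟩, ⟨t, t⟩⟩⟩. The sister [φ α] has type ⟨e, e⟩; that is not a function onto ⟨⟨e, t⟩, ⟨⟨⟨t, e⟩, ⟨t, ⟨t, t⟩⟩⟩, ⟨t, t⟩⟩⟩, so ξ must be the functor, of type ⟨⟨e, e⟩, ⟨⟨e, t⟩, ⟨⟨⟨t, e⟩, ⟨t, ⟨t, t⟩⟩⟩, ⟨t, t⟩⟩⟩⟩.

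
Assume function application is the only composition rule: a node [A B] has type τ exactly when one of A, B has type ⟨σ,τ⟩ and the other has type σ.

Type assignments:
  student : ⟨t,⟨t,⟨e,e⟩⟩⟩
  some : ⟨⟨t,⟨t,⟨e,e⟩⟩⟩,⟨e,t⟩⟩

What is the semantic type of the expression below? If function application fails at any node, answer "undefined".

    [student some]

⟨e,t⟩

[student some]: functor some : ⟨⟨t,⟨t,⟨e,e⟩⟩⟩,⟨e,t⟩⟩, argument student : ⟨t,⟨t,⟨e,e⟩⟩⟩; result ⟨e,t⟩.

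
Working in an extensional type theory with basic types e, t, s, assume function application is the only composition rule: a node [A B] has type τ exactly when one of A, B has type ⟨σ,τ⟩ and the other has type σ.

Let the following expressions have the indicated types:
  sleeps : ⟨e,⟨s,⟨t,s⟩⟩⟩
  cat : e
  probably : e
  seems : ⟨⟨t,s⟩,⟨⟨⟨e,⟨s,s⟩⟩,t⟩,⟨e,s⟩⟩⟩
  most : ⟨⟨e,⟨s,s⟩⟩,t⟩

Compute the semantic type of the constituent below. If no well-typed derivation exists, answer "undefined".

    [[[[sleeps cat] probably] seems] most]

[sleeps cat]: sleeps is ⟨e,⟨s,⟨t,s⟩⟩⟩, cat is e; result ⟨s,⟨t,s⟩⟩.
[[sleeps cat] probably]: ⟨s,⟨t,s⟩⟩ with e — neither is a function whose domain matches the other; composition fails here.

undefined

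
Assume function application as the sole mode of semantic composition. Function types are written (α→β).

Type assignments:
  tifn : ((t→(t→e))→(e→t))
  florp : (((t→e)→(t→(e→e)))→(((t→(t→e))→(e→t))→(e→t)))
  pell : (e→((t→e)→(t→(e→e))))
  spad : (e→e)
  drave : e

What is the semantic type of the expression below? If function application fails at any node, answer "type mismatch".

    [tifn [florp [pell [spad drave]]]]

(e→t)

[spad drave]: (e→e) applied to e yields e.
[pell [spad drave]]: (e→((t→e)→(t→(e→e)))) applied to e yields ((t→e)→(t→(e→e))).
[florp [pell [spad drave]]]: (((t→e)→(t→(e→e)))→(((t→(t→e))→(e→t))→(e→t))) applied to ((t→e)→(t→(e→e))) yields (((t→(t→e))→(e→t))→(e→t)).
[tifn [florp [pell [spad drave]]]]: (((t→(t→e))→(e→t))→(e→t)) applied to ((t→(t→e))→(e→t)) yields (e→t).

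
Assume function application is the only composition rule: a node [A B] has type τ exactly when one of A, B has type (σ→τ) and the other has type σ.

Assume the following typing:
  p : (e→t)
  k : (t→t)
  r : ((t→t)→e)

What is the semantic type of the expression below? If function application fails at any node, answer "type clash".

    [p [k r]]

t

[k r] — r of type ((t→t)→e) combines with k of type (t→t): type e.
[p [k r]] — p of type (e→t) combines with [k r] of type e: type t.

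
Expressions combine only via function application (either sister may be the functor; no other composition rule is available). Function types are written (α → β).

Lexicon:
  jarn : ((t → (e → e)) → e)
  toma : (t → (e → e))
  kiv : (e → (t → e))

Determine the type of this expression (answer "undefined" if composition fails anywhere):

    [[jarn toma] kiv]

(t → e)

[jarn toma] — jarn of type ((t → (e → e)) → e) combines with toma of type (t → (e → e)): type e.
[[jarn toma] kiv] — kiv of type (e → (t → e)) combines with [jarn toma] of type e: type (t → e).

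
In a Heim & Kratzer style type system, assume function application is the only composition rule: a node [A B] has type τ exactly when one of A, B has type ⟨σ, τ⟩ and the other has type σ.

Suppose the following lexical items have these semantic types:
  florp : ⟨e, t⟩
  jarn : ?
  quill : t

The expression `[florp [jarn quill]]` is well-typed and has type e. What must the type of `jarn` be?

[florp [jarn quill]] is required to be e. florp : ⟨e, t⟩ cannot yield e as functor, so [jarn quill] : ⟨⟨e, t⟩, e⟩.
[jarn quill] is required to be ⟨⟨e, t⟩, e⟩. quill : t cannot yield ⟨⟨e, t⟩, e⟩ as functor, so jarn : ⟨t, ⟨⟨e, t⟩, e⟩⟩.

⟨t, ⟨⟨e, t⟩, e⟩⟩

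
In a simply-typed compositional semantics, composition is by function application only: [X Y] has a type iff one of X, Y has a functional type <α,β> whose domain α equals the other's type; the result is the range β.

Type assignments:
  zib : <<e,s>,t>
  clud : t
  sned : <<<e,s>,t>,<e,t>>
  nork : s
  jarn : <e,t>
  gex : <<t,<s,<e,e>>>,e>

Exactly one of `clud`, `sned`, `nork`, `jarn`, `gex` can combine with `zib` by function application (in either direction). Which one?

sned

clud : t — does not combine with zib.
sned — combines: sned : <<<e,s>,t>,<e,t>> takes zib : <<e,s>,t> as argument, giving <e,t>.
nork : s — does not combine with zib.
jarn : <e,t> — does not combine with zib.
gex : <<t,<s,<e,e>>>,e> — does not combine with zib.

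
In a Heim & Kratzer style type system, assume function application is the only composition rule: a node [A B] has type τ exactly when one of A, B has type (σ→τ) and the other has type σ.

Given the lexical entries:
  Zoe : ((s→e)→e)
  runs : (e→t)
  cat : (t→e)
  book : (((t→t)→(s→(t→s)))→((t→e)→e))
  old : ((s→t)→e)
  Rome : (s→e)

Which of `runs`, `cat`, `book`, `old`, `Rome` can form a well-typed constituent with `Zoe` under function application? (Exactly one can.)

runs : (e→t) — no; Zoe wants (s→e), and runs wants e.
cat : (t→e) — no; Zoe wants (s→e), and cat wants t.
book : (((t→t)→(s→(t→s)))→((t→e)→e)) — no; Zoe wants (s→e), and book wants ((t→t)→(s→(t→s))).
old : ((s→t)→e) — no; Zoe wants (s→e), and old wants (s→t).
Rome — combines: Zoe : ((s→e)→e) takes Rome : (s→e) as argument, giving e.

Rome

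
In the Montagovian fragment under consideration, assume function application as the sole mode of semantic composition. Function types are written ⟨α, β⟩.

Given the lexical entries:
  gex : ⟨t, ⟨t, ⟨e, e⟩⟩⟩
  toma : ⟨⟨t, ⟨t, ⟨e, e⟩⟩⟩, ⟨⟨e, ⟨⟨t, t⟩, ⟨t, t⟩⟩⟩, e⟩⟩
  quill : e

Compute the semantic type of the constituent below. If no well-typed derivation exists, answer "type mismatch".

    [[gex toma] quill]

type mismatch

[gex toma]: ⟨⟨t, ⟨t, ⟨e, e⟩⟩⟩, ⟨⟨e, ⟨⟨t, t⟩, ⟨t, t⟩⟩⟩, e⟩⟩ applied to ⟨t, ⟨t, ⟨e, e⟩⟩⟩ yields ⟨⟨e, ⟨⟨t, t⟩, ⟨t, t⟩⟩⟩, e⟩.
[[gex toma] quill]: ⟨⟨e, ⟨⟨t, t⟩, ⟨t, t⟩⟩⟩, e⟩ with e — neither is a function whose domain matches the other; composition fails here.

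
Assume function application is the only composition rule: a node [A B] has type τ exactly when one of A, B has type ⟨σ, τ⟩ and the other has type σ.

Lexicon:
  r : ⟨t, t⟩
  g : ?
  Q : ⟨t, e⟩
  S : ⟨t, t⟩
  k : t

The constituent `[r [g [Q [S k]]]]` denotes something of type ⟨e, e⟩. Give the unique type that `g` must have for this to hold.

[r [g [Q [S k]]]] is required to be ⟨e, e⟩. r : ⟨t, t⟩ cannot yield ⟨e, e⟩ as functor, so [g [Q [S k]]] : ⟨⟨t, t⟩, ⟨e, e⟩⟩.
[g [Q [S k]]] is required to be ⟨⟨t, t⟩, ⟨e, e⟩⟩. [Q [S k]] : e cannot yield ⟨⟨t, t⟩, ⟨e, e⟩⟩ as functor, so g : ⟨e, ⟨⟨t, t⟩, ⟨e, e⟩⟩⟩.

⟨e, ⟨⟨t, t⟩, ⟨e, e⟩⟩⟩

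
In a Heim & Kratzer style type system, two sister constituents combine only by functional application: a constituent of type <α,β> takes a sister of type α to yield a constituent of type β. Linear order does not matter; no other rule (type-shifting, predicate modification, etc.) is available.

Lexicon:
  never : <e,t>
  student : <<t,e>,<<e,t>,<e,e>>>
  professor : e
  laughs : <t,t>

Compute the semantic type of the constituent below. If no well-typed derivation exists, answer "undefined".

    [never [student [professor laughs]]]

At [professor laughs]: neither e nor <t,t> can take the other as argument; the node is ill-typed.

undefined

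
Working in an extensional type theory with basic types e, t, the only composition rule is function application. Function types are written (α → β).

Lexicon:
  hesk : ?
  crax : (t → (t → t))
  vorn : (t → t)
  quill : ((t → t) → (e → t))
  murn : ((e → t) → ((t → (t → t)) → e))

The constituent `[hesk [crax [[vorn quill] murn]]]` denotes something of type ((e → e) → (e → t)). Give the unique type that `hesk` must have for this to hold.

[hesk [crax [[vorn quill] murn]]] is required to be ((e → e) → (e → t)). [crax [[vorn quill] murn]] : e cannot yield ((e → e) → (e → t)) as functor, so hesk : (e → ((e → e) → (e → t))).

(e → ((e → e) → (e → t)))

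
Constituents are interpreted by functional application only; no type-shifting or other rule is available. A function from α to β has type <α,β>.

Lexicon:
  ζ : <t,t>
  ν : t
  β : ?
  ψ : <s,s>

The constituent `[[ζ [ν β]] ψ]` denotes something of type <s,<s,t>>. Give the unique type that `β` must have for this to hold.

<t,<<t,t>,<<s,s>,<s,<s,t>>>>>

At [[ζ [ν β]] ψ] (required: <s,<s,t>>): ψ is <s,s>, which is not a function with range <s,<s,t>>; hence [ζ [ν β]] is the functor — type <<s,s>,<s,<s,t>>>.
At [ζ [ν β]] (required: <<s,s>,<s,<s,t>>>): ζ is <t,t>, which is not a function with range <<s,s>,<s,<s,t>>>; hence [ν β] is the functor — type <<t,t>,<<s,s>,<s,<s,t>>>>.
At [ν β] (required: <<t,t>,<<s,s>,<s,<s,t>>>>): ν is t, which is not a function with range <<t,t>,<<s,s>,<s,<s,t>>>>; hence β is the functor — type <t,<<t,t>,<<s,s>,<s,<s,t>>>>>.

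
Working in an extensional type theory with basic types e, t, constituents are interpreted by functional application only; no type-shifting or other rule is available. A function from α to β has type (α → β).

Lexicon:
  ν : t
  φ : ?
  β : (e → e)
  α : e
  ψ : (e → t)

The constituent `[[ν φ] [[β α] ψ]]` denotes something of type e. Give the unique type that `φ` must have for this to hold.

(t → (t → e))

[[ν φ] [[β α] ψ]] is required to be e. [[β α] ψ] : t cannot yield e as functor, so [ν φ] : (t → e).
[ν φ] is required to be (t → e). ν : t cannot yield (t → e) as functor, so φ : (t → (t → e)).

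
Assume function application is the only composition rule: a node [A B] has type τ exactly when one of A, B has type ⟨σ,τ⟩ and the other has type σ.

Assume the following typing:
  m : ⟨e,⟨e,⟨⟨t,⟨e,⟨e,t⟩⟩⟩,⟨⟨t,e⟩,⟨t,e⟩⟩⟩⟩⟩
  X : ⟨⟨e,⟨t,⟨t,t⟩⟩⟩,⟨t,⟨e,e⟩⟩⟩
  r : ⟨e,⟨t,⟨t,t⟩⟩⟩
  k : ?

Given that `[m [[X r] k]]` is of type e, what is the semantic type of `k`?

⟨⟨t,⟨e,e⟩⟩,⟨⟨e,⟨e,⟨⟨t,⟨e,⟨e,t⟩⟩⟩,⟨⟨t,e⟩,⟨t,e⟩⟩⟩⟩⟩,e⟩⟩

For [m [[X r] k]] to have type e with m of type ⟨e,⟨e,⟨⟨t,⟨e,⟨e,t⟩⟩⟩,⟨⟨t,e⟩,⟨t,e⟩⟩⟩⟩⟩, [[X r] k] must be the function: [[X r] k] : ⟨⟨e,⟨e,⟨⟨t,⟨e,⟨e,t⟩⟩⟩,⟨⟨t,e⟩,⟨t,e⟩⟩⟩⟩⟩,e⟩.
For [[X r] k] to have type ⟨⟨e,⟨e,⟨⟨t,⟨e,⟨e,t⟩⟩⟩,⟨⟨t,e⟩,⟨t,e⟩⟩⟩⟩⟩,e⟩ with [X r] of type ⟨t,⟨e,e⟩⟩, k must be the function: k : ⟨⟨t,⟨e,e⟩⟩,⟨⟨e,⟨e,⟨⟨t,⟨e,⟨e,t⟩⟩⟩,⟨⟨t,e⟩,⟨t,e⟩⟩⟩⟩⟩,e⟩⟩.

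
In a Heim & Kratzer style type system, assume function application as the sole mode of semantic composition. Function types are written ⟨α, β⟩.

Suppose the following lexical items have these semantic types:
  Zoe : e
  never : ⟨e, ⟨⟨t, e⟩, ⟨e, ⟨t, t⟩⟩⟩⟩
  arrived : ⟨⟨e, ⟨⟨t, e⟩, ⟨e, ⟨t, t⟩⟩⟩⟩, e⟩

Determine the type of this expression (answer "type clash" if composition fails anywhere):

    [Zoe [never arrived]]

[never arrived]: ⟨⟨e, ⟨⟨t, e⟩, ⟨e, ⟨t, t⟩⟩⟩⟩, e⟩ applied to ⟨e, ⟨⟨t, e⟩, ⟨e, ⟨t, t⟩⟩⟩⟩ yields e.
[Zoe [never arrived]]: e and e cannot combine by function application — type clash.

type clash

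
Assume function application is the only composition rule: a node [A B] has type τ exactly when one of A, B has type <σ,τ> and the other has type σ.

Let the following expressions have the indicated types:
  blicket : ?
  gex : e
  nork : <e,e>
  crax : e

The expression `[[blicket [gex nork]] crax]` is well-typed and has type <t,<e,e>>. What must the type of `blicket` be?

<e,<e,<t,<e,e>>>>

At [[blicket [gex nork]] crax] (required: <t,<e,e>>): crax is e, which is not a function with range <t,<e,e>>; hence [blicket [gex nork]] is the functor — type <e,<t,<e,e>>>.
At [blicket [gex nork]] (required: <e,<t,<e,e>>>): [gex nork] is e, which is not a function with range <e,<t,<e,e>>>; hence blicket is the functor — type <e,<e,<t,<e,e>>>>.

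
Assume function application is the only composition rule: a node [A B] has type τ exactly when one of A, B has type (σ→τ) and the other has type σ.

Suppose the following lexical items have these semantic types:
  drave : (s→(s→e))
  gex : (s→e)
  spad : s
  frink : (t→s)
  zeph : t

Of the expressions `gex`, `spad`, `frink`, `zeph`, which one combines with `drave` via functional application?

gex : (s→e) — neither side's domain matches the other.
spad — combines: drave : (s→(s→e)) takes spad : s as argument, giving (s→e).
frink : (t→s) — neither side's domain matches the other.
zeph : t — neither side's domain matches the other.

spad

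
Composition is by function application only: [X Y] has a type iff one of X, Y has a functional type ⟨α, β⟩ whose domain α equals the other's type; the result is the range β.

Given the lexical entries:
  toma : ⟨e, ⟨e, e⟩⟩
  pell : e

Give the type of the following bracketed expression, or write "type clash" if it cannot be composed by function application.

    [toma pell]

⟨e, e⟩

[toma pell]: toma is ⟨e, ⟨e, e⟩⟩, pell is e; result ⟨e, e⟩.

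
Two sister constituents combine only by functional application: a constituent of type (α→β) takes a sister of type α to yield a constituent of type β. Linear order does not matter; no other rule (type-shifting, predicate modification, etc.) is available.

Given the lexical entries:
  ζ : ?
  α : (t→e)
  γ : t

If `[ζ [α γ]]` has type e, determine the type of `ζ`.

[ζ [α γ]] must have type e. The sister [α γ] has type e; that is not a function onto e, so ζ must be the functor, of type (e→e).

(e→e)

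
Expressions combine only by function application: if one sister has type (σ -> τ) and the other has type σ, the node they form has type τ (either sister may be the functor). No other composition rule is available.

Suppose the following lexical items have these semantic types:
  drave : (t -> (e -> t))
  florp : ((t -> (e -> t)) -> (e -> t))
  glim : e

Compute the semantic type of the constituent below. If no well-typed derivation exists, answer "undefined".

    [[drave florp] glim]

[drave florp]: florp is ((t -> (e -> t)) -> (e -> t)), drave is (t -> (e -> t)); result (e -> t).
[[drave florp] glim]: [drave florp] is (e -> t), glim is e; result t.

t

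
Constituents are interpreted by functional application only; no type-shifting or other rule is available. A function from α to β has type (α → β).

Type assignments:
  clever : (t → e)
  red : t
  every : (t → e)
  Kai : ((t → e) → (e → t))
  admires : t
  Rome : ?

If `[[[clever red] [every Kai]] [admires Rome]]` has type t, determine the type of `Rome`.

(t → (t → t))

For [[[clever red] [every Kai]] [admires Rome]] to have type t with [[clever red] [every Kai]] of type t, [admires Rome] must be the function: [admires Rome] : (t → t).
For [admires Rome] to have type (t → t) with admires of type t, Rome must be the function: Rome : (t → (t → t)).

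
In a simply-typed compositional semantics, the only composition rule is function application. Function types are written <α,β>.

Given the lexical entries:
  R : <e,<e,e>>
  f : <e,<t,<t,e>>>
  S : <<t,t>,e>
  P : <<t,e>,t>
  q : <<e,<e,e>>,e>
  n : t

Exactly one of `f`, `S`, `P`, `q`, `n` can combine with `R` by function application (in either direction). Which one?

q

f : <e,<t,<t,e>>> — does not combine with R.
S : <<t,t>,e> — does not combine with R.
P : <<t,e>,t> — does not combine with R.
q — combines: q : <<e,<e,e>>,e> takes R : <e,<e,e>> as argument, giving e.
n : t — does not combine with R.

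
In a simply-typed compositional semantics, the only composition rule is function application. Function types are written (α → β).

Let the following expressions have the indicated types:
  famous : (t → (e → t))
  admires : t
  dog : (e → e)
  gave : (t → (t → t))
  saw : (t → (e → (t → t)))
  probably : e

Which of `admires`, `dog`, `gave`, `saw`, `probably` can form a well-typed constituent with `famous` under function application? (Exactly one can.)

admires

admires — combines: famous : (t → (e → t)) takes admires : t as argument, giving (e → t).
dog : (e → e) — famous needs t; dog needs e; neither fits.
gave : (t → (t → t)) — famous needs t; gave needs t; neither fits.
saw : (t → (e → (t → t))) — famous needs t; saw needs t; neither fits.
probably : e — famous needs t; probably needs nothing (atomic); neither fits.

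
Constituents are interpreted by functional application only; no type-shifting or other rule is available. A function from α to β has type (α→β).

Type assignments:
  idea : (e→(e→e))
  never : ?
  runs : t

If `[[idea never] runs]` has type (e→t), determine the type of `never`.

At [[idea never] runs] (required: (e→t)): runs is t, which is not a function with range (e→t); hence [idea never] is the functor — type (t→(e→t)).
At [idea never] (required: (t→(e→t))): idea is (e→(e→e)), which is not a function with range (t→(e→t)); hence never is the functor — type ((e→(e→e))→(t→(e→t))).

((e→(e→e))→(t→(e→t)))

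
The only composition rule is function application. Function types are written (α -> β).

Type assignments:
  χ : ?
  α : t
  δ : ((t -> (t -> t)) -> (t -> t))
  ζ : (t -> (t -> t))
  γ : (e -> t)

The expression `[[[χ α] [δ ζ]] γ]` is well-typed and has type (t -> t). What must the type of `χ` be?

(t -> ((t -> t) -> ((e -> t) -> (t -> t))))

[[[χ α] [δ ζ]] γ] must have type (t -> t). The sister γ has type (e -> t); that is not a function onto (t -> t), so [[χ α] [δ ζ]] must be the functor, of type ((e -> t) -> (t -> t)).
[[χ α] [δ ζ]] must have type ((e -> t) -> (t -> t)). The sister [δ ζ] has type (t -> t); that is not a function onto ((e -> t) -> (t -> t)), so [χ α] must be the functor, of type ((t -> t) -> ((e -> t) -> (t -> t))).
[χ α] must have type ((t -> t) -> ((e -> t) -> (t -> t))). The sister α has type t; that is not a function onto ((t -> t) -> ((e -> t) -> (t -> t))), so χ must be the functor, of type (t -> ((t -> t) -> ((e -> t) -> (t -> t)))).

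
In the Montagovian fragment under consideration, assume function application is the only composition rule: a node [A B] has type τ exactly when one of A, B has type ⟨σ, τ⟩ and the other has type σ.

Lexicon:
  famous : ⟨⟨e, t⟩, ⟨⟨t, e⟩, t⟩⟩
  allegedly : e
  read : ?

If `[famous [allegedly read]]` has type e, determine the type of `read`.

⟨e, ⟨⟨⟨e, t⟩, ⟨⟨t, e⟩, t⟩⟩, e⟩⟩

[famous [allegedly read]] is required to be e. famous : ⟨⟨e, t⟩, ⟨⟨t, e⟩, t⟩⟩ cannot yield e as functor, so [allegedly read] : ⟨⟨⟨e, t⟩, ⟨⟨t, e⟩, t⟩⟩, e⟩.
[allegedly read] is required to be ⟨⟨⟨e, t⟩, ⟨⟨t, e⟩, t⟩⟩, e⟩. allegedly : e cannot yield ⟨⟨⟨e, t⟩, ⟨⟨t, e⟩, t⟩⟩, e⟩ as functor, so read : ⟨e, ⟨⟨⟨e, t⟩, ⟨⟨t, e⟩, t⟩⟩, e⟩⟩.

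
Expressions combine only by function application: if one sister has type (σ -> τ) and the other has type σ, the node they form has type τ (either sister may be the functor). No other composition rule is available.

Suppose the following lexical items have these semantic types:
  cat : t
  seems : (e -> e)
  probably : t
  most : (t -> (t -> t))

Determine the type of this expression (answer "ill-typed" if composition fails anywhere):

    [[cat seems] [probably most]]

ill-typed

[cat seems]: t with (e -> e) — neither is a function whose domain matches the other; composition fails here.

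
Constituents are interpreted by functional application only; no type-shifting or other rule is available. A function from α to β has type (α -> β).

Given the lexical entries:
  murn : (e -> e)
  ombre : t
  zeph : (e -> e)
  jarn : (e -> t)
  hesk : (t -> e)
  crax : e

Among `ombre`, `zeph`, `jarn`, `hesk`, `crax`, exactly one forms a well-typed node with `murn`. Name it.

ombre : t — murn needs e; ombre needs nothing (atomic); neither fits.
zeph : (e -> e) — murn needs e; zeph needs e; neither fits.
jarn : (e -> t) — murn needs e; jarn needs e; neither fits.
hesk : (t -> e) — murn needs e; hesk needs t; neither fits.
crax — combines: murn : (e -> e) takes crax : e as argument, giving e.

crax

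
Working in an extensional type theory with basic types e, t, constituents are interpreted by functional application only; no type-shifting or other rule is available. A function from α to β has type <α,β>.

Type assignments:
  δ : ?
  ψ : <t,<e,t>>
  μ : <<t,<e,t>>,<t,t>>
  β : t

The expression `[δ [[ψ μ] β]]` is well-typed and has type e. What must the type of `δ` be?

<t,e>

For [δ [[ψ μ] β]] to have type e with [[ψ μ] β] of type t, δ must be the function: δ : <t,e>.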